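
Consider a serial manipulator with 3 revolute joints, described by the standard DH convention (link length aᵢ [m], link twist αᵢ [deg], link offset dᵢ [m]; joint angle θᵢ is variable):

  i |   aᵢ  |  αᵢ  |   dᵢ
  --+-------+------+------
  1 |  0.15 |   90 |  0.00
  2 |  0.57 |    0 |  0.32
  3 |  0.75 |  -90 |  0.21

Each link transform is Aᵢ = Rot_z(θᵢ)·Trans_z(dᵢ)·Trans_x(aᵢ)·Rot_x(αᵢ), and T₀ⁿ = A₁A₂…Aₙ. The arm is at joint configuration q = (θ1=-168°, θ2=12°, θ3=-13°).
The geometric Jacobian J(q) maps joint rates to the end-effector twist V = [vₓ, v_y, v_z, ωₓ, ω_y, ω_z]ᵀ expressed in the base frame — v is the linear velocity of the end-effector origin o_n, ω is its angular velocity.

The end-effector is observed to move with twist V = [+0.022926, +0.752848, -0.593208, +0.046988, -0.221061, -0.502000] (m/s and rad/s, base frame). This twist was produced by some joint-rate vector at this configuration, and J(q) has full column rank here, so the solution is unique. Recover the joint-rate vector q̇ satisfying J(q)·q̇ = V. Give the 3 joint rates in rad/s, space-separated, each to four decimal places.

o_n = [-1.5358, 0.2154, 0.1054]
J₁: ẑ×o_n = [-0.2154, -1.5358, 0.0000], ω = ẑ
J2: z=[-0.2079, 0.9781, 0.0000] o=[-0.1467, -0.0312, 0.0000] → [0.1031, 0.0219, 1.3074, -0.2079, 0.9781, 0.0000]
J3: z=[-0.2079, 0.9781, 0.0000] o=[-0.7586, 0.1659, 0.1185] → [-0.0128, -0.0027, 0.7499, -0.2079, 0.9781, 0.0000]
q̇ = J⁺·V = [-0.5020, -0.7600, 0.5340]

-0.5020 -0.7600 0.5340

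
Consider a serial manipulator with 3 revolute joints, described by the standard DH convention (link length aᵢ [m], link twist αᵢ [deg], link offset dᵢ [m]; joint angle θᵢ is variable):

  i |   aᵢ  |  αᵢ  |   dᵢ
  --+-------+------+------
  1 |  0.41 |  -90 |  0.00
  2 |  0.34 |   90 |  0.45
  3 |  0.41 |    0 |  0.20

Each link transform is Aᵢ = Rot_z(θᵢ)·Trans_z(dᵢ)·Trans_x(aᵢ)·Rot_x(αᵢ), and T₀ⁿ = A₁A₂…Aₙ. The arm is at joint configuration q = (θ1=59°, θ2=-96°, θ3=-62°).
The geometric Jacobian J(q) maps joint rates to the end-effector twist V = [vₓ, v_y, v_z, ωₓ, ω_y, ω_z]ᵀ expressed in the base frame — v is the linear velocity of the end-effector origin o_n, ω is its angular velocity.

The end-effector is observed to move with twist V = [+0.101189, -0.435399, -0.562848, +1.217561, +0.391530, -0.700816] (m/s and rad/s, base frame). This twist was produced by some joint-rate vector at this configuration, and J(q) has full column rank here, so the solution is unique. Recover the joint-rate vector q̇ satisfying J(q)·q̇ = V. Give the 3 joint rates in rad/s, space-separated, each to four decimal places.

o_n = [0.0046, 0.1786, 0.5087]
J₁: ẑ×o_n = [-0.1786, 0.0046, 0.0000], ω = ẑ
J2: z=[-0.8572, 0.5150, 0.0000] o=[0.2112, 0.3514, 0.0000] → [0.2620, 0.4360, 0.2546, -0.8572, 0.5150, 0.0000]
J3: z=[-0.5122, -0.8525, -0.1045] o=[-0.1929, 0.5527, 0.3381] → [-0.1845, 0.0667, 0.3600, -0.5122, -0.8525, -0.1045]
q̇ = J⁺·V = [-0.8020, -0.8420, -0.9680]

-0.8020 -0.8420 -0.9680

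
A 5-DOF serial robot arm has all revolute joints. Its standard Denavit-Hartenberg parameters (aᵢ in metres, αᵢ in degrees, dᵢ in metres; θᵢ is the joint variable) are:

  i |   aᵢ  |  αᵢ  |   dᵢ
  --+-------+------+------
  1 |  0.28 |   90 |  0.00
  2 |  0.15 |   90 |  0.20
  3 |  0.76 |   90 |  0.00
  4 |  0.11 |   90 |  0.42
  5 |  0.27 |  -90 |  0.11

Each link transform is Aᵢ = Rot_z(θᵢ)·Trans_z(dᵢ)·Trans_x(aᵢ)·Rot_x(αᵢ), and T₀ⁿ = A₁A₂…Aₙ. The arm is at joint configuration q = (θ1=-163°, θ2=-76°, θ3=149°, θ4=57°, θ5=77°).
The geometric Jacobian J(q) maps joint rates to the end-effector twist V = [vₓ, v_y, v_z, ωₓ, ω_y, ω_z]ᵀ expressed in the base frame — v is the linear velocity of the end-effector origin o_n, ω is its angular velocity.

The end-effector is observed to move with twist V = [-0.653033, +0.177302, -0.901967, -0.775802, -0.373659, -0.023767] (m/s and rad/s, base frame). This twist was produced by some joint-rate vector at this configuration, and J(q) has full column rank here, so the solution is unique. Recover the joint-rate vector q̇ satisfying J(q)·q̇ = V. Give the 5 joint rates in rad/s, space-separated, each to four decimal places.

o_n = [-0.4911, 1.1803, 0.2791]
J₁: ẑ×o_n = [-1.1803, -0.4911, 0.0000], ω = ẑ
J2: z=[-0.2924, 0.9563, 0.0000] o=[-0.2678, -0.0819, 0.0000] → [0.2669, 0.0816, -0.1554, -0.2924, 0.9563, 0.0000]
J3: z=[0.9279, 0.2837, -0.2419] o=[-0.3609, 0.0988, -0.1455] → [0.3821, -0.3625, 1.0405, 0.9279, 0.2837, -0.2419]
J4: z=[-0.3698, 0.7833, -0.4997] o=[-0.3247, 0.5192, 0.4866] → [0.1679, 0.0065, -0.1141, -0.3698, 0.7833, -0.4997]
J5: z=[-0.4653, 0.3094, 0.8293] o=[-0.3915, 0.9075, 0.3042] → [-0.2340, -0.0943, -0.0961, -0.4653, 0.3094, 0.8293]
q̇ = J⁺·V = [0.2840, -0.5110, -0.9050, 0.5860, -0.2820]

0.2840 -0.5110 -0.9050 0.5860 -0.2820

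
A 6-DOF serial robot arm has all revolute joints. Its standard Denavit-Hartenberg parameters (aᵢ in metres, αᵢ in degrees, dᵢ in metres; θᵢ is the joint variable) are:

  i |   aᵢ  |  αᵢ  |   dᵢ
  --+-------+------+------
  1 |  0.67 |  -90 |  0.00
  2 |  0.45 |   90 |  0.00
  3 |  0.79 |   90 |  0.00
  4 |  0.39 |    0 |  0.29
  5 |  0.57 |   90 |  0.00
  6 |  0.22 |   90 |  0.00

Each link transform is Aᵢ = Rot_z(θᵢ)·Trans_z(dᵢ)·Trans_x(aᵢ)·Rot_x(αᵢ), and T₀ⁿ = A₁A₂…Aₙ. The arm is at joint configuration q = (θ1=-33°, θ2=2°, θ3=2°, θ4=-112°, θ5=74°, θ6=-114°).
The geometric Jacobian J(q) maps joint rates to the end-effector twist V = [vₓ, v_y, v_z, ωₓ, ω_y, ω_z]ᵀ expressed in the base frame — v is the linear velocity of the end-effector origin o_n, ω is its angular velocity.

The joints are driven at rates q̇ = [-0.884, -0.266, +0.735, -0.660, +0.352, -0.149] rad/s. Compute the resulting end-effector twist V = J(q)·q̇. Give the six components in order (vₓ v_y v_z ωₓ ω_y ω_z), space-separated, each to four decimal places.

o_n = [1.7500, -1.2000, -0.7085]
J₁: ẑ×o_n = [1.2000, 1.7500, -0.0000], ω = ẑ
J2: z=[0.5446, 0.8387, 0.0000] o=[0.5619, -0.3649, 0.0000] → [-0.5942, 0.3859, -1.4512, 0.5446, 0.8387, 0.0000]
J3: z=[0.0293, -0.0190, 0.9994] o=[0.9391, -0.6098, -0.0157] → [0.6029, 0.8307, -0.0019, 0.0293, -0.0190, 0.9994]
J4: z=[-0.5151, -0.8572, -0.0012] o=[1.6158, -1.0165, -0.0433] → [0.5700, -0.3428, 0.2095, -0.5151, -0.8572, -0.0012]
J5: z=[-0.5151, -0.8572, -0.0012] o=[1.3307, -1.1830, -0.3999] → [0.2645, -0.1595, 0.3681, -0.5151, -0.8572, -0.0012]
J6: z=[-0.5505, 0.3319, -0.7661] o=[1.7052, -1.4075, -0.7663] → [0.1781, -0.0025, -0.1291, -0.5505, 0.3319, -0.7661]
V = J·q̇ = [-0.7692, -0.8686, 0.3952, 0.1173, -0.0225, -0.0349]

-0.7692 -0.8686 0.3952 0.1173 -0.0225 -0.0349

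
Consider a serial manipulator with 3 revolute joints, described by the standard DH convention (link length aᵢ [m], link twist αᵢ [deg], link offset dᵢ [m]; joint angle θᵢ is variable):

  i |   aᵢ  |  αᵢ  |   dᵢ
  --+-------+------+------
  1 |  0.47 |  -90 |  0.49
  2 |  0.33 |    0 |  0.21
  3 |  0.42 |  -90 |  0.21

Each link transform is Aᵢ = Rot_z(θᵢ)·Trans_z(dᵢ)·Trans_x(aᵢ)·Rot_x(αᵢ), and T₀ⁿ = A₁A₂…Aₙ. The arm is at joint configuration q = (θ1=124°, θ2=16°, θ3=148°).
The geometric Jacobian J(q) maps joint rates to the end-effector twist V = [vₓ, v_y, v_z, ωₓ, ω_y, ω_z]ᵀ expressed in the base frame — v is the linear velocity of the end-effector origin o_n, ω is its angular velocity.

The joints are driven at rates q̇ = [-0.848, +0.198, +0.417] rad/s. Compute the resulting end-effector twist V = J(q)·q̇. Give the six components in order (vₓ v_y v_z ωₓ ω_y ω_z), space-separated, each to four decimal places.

0.1203 0.4032 0.1855 -0.5099 -0.3439 -0.8480

o_n = [-0.5626, 0.0831, 0.2833]
J₁: ẑ×o_n = [-0.0831, -0.5626, 0.0000], ω = ẑ
J2: z=[-0.8290, -0.5592, 0.0000] o=[-0.2628, 0.3896, 0.4900] → [0.1156, -0.1714, 0.0865, -0.8290, -0.5592, 0.0000]
J3: z=[-0.8290, -0.5592, 0.0000] o=[-0.6143, 0.5352, 0.3990] → [0.0647, -0.0960, 0.4037, -0.8290, -0.5592, 0.0000]
V = J·q̇ = [0.1203, 0.4032, 0.1855, -0.5099, -0.3439, -0.8480]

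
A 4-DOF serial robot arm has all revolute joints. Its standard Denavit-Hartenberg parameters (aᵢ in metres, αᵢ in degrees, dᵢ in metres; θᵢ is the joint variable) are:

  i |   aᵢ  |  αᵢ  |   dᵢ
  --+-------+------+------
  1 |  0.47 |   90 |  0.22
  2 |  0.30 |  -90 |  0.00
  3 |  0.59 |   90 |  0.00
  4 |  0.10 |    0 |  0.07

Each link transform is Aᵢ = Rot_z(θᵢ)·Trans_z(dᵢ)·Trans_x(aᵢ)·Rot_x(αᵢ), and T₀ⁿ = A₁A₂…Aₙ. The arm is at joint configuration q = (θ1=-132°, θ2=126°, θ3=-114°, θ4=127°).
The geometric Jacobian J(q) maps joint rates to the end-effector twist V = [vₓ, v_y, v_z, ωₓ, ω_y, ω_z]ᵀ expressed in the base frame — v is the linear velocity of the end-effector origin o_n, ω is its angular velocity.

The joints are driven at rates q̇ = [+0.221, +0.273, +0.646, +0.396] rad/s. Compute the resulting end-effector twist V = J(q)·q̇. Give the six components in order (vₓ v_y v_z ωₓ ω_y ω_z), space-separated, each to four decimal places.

-0.0131 0.0822 0.2416 0.1242 0.3053 -0.4514

o_n = [-0.6017, 0.0125, 0.1897]
J₁: ẑ×o_n = [-0.0125, -0.6017, 0.0000], ω = ẑ
J2: z=[-0.7431, 0.6691, 0.0000] o=[-0.3145, -0.3493, 0.2200] → [-0.0203, -0.0225, -0.0767, -0.7431, 0.6691, 0.0000]
J3: z=[0.5413, 0.6012, -0.5878] o=[-0.1965, -0.2182, 0.4627] → [-0.0285, 0.3860, 0.3685, 0.5413, 0.6012, -0.5878]
J4: z=[-0.0570, -0.6712, -0.7391] o=[-0.6914, 0.0376, 0.2686] → [0.0344, -0.0708, 0.0617, -0.0570, -0.6712, -0.7391]
V = J·q̇ = [-0.0131, 0.0822, 0.2416, 0.1242, 0.3053, -0.4514]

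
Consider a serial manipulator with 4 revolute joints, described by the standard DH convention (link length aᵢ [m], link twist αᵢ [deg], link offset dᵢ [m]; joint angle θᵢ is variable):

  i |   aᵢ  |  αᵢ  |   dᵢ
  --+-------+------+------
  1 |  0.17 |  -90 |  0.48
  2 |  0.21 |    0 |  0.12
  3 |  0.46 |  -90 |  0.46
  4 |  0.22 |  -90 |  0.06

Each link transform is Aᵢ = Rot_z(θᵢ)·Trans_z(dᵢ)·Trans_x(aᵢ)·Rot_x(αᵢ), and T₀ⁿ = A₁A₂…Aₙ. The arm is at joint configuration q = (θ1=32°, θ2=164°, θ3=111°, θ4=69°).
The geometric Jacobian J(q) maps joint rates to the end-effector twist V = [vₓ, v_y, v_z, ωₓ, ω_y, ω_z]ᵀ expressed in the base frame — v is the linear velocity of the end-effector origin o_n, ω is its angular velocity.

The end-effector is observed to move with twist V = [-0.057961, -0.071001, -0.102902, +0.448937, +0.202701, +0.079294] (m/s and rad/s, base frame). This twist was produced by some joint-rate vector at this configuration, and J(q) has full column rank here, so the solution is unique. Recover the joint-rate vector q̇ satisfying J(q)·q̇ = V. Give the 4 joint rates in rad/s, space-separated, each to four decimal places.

0.1220 -0.0480 -0.0180 0.4900

o_n = [-0.1350, 0.3574, 0.9537]
J₁: ẑ×o_n = [-0.3574, -0.1350, 0.0000], ω = ẑ
J2: z=[-0.5299, 0.8480, 0.0000] o=[0.1442, 0.0901, 0.4800] → [0.4017, 0.2510, 0.0951, -0.5299, 0.8480, 0.0000]
J3: z=[-0.5299, 0.8480, 0.0000] o=[-0.0906, 0.0849, 0.4221] → [0.4508, 0.2817, -0.1067, -0.5299, 0.8480, 0.0000]
J4: z=[0.8448, 0.5279, -0.0872] o=[-0.3004, 0.4962, 0.8804] → [0.0266, -0.0763, -0.2046, 0.8448, 0.5279, -0.0872]
q̇ = J⁺·V = [0.1220, -0.0480, -0.0180, 0.4900]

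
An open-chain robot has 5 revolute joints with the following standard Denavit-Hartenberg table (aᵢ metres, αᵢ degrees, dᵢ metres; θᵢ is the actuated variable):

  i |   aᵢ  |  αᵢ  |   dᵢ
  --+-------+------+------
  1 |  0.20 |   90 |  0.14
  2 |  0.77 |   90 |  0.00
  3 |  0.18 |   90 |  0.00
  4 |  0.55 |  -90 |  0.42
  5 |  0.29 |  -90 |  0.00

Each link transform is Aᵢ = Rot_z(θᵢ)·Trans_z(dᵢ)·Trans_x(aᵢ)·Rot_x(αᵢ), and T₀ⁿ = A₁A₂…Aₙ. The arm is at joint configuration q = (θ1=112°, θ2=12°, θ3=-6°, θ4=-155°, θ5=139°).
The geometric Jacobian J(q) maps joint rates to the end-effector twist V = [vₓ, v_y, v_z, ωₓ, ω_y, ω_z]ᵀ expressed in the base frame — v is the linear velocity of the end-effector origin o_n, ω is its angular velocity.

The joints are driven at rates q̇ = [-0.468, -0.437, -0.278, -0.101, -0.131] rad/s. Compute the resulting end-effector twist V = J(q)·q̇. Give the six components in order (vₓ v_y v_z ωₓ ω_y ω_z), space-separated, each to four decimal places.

o_n = [-0.4938, 0.6458, 0.4071]
J₁: ẑ×o_n = [-0.6458, -0.4938, 0.0000], ω = ẑ
J2: z=[0.9272, 0.3746, 0.0000] o=[-0.0749, 0.1854, 0.1400] → [0.1001, -0.2477, 0.5837, 0.9272, 0.3746, 0.0000]
J3: z=[-0.0779, 0.1928, -0.9781] o=[-0.3571, 0.8838, 0.3001] → [-0.2121, 0.1421, 0.0449, -0.0779, 0.1928, -0.9781]
J4: z=[-0.8838, -0.4674, -0.0217] o=[-0.4401, 1.0391, 0.3373] → [-0.0412, 0.0629, 0.3225, -0.8838, -0.4674, -0.0217]
J5: z=[-0.1244, 0.1899, 0.9739] o=[-0.5632, 0.3679, 0.4525] → [-0.2792, 0.0620, -0.0478, -0.1244, 0.1899, 0.9739]
V = J·q̇ = [0.3582, 0.2854, -0.2939, -0.2780, -0.1950, -0.3215]

0.3582 0.2854 -0.2939 -0.2780 -0.1950 -0.3215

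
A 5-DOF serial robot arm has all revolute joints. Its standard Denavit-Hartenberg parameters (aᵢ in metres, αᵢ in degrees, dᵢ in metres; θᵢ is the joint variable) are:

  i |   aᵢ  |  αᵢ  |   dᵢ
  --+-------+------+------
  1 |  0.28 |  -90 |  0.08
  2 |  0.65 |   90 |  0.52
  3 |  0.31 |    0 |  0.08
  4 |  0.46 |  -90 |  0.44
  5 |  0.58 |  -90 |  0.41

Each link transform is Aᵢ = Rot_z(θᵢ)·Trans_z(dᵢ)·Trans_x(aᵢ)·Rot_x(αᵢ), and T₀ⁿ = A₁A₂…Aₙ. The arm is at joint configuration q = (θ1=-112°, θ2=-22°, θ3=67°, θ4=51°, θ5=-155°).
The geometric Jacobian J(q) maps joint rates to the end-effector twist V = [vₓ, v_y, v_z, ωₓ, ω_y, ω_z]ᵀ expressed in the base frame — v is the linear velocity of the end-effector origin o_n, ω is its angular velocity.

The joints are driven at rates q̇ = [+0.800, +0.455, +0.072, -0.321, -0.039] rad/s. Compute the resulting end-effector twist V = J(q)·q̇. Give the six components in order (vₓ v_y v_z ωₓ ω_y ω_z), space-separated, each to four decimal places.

0.4160 -0.0482 -0.1036 0.3919 -0.2934 0.5820

o_n = [0.3642, -0.5799, 0.9542]
J₁: ẑ×o_n = [0.5799, 0.3642, -0.0000], ω = ẑ
J2: z=[0.9272, -0.3746, 0.0000] o=[-0.1049, -0.2596, 0.0800] → [-0.3275, -0.8106, -0.1213, 0.9272, -0.3746, 0.0000]
J3: z=[0.1403, 0.3473, 0.9272] o=[0.1515, -1.0132, 0.3235] → [-0.1826, 0.1087, -0.0131, 0.1403, 0.3473, 0.9272]
J4: z=[0.1403, 0.3473, 0.9272] o=[0.3852, -1.1964, 0.4430] → [-0.3941, -0.0912, 0.0938, 0.1403, 0.3473, 0.9272]
J5: z=[-0.1286, 0.9349, -0.3308] o=[0.8985, -1.0101, 0.7701] → [0.3144, 0.2004, 0.4443, -0.1286, 0.9349, -0.3308]
V = J·q̇ = [0.4160, -0.0482, -0.1036, 0.3919, -0.2934, 0.5820]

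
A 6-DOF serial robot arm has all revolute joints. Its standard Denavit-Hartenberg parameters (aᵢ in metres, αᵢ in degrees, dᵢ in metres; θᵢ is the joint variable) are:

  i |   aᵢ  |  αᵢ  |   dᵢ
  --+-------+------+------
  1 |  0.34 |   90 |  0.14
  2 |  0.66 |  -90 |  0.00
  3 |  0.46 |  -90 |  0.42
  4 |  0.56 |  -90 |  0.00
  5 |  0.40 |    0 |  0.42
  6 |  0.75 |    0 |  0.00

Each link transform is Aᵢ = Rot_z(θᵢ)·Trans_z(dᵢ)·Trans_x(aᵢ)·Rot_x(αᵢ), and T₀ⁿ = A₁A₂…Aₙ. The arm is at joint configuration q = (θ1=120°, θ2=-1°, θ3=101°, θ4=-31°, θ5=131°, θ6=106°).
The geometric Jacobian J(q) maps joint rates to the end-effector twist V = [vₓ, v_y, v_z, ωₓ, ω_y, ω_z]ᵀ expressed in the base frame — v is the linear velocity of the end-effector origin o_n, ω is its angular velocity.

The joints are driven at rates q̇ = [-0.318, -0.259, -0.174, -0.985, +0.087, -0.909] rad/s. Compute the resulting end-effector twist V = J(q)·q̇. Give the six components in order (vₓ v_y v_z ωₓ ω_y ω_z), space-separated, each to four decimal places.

-0.1960 0.5387 -0.2265 -0.5556 0.8995 0.1942

o_n = [-0.7241, 0.2378, 0.1389]
J₁: ẑ×o_n = [-0.2378, -0.7241, 0.0000], ω = ẑ
J2: z=[0.8660, 0.5000, 0.0000] o=[-0.1700, 0.2944, 0.1400] → [-0.0006, 0.0010, 0.2280, 0.8660, 0.5000, 0.0000]
J3: z=[-0.0087, 0.0151, 0.9998] o=[-0.4999, 0.8659, 0.1285] → [0.6282, -0.2240, 0.0089, -0.0087, 0.0151, 0.9998]
J4: z=[0.6560, -0.7546, 0.0171] o=[-0.8508, 0.5705, 0.5499] → [0.3159, 0.2718, -0.1226, 0.6560, -0.7546, 0.0171]
J5: z=[-0.3812, -0.3508, -0.8553] o=[-1.2156, 0.2600, 0.8399] → [0.2270, -0.6877, 0.1809, -0.3812, -0.3508, -0.8553]
J6: z=[-0.3812, -0.3508, -0.8553] o=[-1.4028, 0.4859, 0.3396] → [-0.1418, -0.6570, 0.3327, -0.3812, -0.3508, -0.8553]
V = J·q̇ = [-0.1960, 0.5387, -0.2265, -0.5556, 0.8995, 0.1942]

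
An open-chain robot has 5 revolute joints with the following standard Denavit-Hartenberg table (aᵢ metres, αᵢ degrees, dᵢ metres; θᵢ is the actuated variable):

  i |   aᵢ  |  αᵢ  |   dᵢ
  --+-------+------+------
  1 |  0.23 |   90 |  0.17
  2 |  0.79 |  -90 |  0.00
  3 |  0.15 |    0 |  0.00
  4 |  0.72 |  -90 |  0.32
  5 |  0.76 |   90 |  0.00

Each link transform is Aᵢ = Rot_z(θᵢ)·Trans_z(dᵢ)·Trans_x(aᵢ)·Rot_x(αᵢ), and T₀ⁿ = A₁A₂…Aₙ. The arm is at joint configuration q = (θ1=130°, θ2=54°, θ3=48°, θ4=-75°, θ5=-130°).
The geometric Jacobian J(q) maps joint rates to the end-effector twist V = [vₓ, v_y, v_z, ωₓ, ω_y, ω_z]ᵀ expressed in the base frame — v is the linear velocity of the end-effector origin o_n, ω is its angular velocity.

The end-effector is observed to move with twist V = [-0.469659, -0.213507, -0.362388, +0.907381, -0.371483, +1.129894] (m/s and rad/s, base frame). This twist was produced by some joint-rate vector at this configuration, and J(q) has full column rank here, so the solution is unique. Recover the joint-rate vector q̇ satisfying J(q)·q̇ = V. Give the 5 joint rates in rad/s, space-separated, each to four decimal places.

0.8170 -0.0480 0.4630 0.4230 -0.5660

o_n = [-0.0979, 0.1067, 1.5875]
J₁: ẑ×o_n = [-0.1067, -0.0979, 0.0000], ω = ẑ
J2: z=[0.7660, 0.6428, 0.0000] o=[-0.1478, 0.1762, 0.1700] → [0.9111, -1.0859, -0.0853, 0.7660, 0.6428, 0.0000]
J3: z=[0.5200, -0.6197, 0.5878] o=[-0.4463, 0.5319, 0.8091] → [-0.2325, -0.2000, -0.0052, 0.5200, -0.6197, 0.5878]
J4: z=[0.5200, -0.6197, 0.5878] o=[-0.5696, 0.5054, 0.8903] → [-0.1977, -0.0853, 0.0850, 0.5200, -0.6197, 0.5878]
J5: z=[-0.8541, -0.3683, 0.3673] o=[-0.3952, 0.8061, 1.5974] → [0.2605, 0.1007, 0.7068, -0.8541, -0.3683, 0.3673]
q̇ = J⁺·V = [0.8170, -0.0480, 0.4630, 0.4230, -0.5660]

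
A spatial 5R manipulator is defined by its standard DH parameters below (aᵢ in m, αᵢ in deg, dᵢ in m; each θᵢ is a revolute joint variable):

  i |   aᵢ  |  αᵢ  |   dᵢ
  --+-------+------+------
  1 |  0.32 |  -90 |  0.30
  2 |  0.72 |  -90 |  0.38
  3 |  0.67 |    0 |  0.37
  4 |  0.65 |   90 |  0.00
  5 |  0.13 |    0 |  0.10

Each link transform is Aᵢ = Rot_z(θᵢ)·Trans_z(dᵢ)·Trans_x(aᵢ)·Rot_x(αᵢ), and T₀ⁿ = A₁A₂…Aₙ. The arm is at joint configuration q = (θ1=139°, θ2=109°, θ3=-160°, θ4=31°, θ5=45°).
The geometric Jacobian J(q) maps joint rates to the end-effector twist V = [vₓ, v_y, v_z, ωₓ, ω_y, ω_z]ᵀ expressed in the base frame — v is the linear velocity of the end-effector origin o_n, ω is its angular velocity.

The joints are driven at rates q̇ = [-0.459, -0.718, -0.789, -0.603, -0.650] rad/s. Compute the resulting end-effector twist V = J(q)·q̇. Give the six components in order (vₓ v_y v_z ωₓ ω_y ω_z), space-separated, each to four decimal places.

o_n = [-0.7601, -0.8270, 0.8799]
J₁: ẑ×o_n = [0.8270, -0.7601, 0.0000], ω = ẑ
J2: z=[-0.6561, -0.7547, 0.0000] o=[-0.2415, 0.2099, 0.3000] → [-0.4376, 0.3804, 0.2889, -0.6561, -0.7547, 0.0000]
J3: z=[0.7136, -0.6203, 0.3256] o=[-0.3139, -0.2306, -0.3808] → [-0.5878, -1.0448, -0.7023, 0.7136, -0.6203, 0.3256]
J4: z=[0.7136, -0.6203, 0.3256] o=[-0.3549, -0.4986, 0.3350] → [-0.2311, -0.5207, -0.4857, 0.7136, -0.6203, 0.3256]
J5: z=[0.2219, 0.6409, 0.7348] o=[-0.7868, -0.7925, 0.7218] → [0.1267, -0.0155, -0.0248, 0.2219, 0.6409, 0.7348]
V = J·q̇ = [0.4554, 1.2242, 0.6557, -0.6665, 0.9887, -1.3898]

0.4554 1.2242 0.6557 -0.6665 0.9887 -1.3898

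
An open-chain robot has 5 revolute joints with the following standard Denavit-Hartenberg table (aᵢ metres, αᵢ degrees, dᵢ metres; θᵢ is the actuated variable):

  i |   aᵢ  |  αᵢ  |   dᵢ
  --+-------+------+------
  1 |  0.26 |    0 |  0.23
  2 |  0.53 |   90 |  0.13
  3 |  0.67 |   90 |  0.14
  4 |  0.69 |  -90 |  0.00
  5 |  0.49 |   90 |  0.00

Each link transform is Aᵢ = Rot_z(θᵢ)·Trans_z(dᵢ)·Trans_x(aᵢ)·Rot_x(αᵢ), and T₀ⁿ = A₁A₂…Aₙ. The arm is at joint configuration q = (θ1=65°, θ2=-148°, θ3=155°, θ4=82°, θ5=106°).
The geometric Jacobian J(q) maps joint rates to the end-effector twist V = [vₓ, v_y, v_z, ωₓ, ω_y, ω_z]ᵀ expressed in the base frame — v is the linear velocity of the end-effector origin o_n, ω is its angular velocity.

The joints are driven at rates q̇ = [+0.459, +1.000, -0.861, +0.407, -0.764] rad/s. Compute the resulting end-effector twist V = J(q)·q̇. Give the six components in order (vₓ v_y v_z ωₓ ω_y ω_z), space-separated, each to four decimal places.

o_n = [-0.6167, 0.4953, 0.2489]
J₁: ẑ×o_n = [-0.4953, -0.6167, 0.0000], ω = ẑ
J2: z=[0.0000, 0.0000, 1.0000] o=[0.1099, 0.2356, 0.2300] → [-0.2597, -0.7266, 0.0000, 0.0000, 0.0000, 1.0000]
J3: z=[-0.9925, -0.1219, 0.0000] o=[0.1745, -0.2904, 0.3600] → [0.0135, -0.1103, -0.8763, -0.9925, -0.1219, 0.0000]
J4: z=[0.0515, -0.4195, 0.9063] o=[-0.0385, 0.2952, 0.6432] → [-0.0160, -0.5037, -0.2322, 0.0515, -0.4195, 0.9063]
J5: z=[-0.0288, -0.9078, -0.4185] o=[-0.7273, 0.2983, 0.6837] → [0.4772, -0.0588, 0.0947, -0.0288, -0.9078, -0.4185]
V = J·q̇ = [-0.8697, -1.0749, 0.5876, 0.8975, 0.6277, 2.1476]

-0.8697 -1.0749 0.5876 0.8975 0.6277 2.1476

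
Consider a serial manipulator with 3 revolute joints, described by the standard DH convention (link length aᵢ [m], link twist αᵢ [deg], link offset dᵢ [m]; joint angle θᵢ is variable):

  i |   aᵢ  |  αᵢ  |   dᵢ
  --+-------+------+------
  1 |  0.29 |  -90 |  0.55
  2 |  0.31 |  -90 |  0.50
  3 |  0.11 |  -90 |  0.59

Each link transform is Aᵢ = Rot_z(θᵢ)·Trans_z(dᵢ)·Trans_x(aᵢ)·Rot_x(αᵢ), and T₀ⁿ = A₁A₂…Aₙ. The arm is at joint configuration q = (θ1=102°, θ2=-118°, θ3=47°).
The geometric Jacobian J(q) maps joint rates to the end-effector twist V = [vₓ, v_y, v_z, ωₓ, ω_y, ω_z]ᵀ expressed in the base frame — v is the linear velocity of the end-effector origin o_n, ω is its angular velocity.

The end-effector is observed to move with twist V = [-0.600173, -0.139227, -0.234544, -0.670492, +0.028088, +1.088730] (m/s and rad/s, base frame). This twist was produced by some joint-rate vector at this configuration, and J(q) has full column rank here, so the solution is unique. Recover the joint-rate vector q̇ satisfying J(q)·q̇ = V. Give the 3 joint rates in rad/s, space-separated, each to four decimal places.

o_n = [-0.5414, 0.5292, 1.1669]
J₁: ẑ×o_n = [-0.5292, -0.5414, 0.0000], ω = ẑ
J2: z=[-0.9781, -0.2079, 0.0000] o=[-0.0603, 0.2837, 0.5500] → [-0.1283, 0.6035, -0.3402, -0.9781, -0.2079, 0.0000]
J3: z=[-0.1836, 0.8637, 0.4695] o=[-0.5191, 0.0374, 0.8237] → [0.0655, 0.0525, -0.0710, -0.1836, 0.8637, 0.4695]
q̇ = J⁺·V = [1.0000, 0.6500, 0.1890]

1.0000 0.6500 0.1890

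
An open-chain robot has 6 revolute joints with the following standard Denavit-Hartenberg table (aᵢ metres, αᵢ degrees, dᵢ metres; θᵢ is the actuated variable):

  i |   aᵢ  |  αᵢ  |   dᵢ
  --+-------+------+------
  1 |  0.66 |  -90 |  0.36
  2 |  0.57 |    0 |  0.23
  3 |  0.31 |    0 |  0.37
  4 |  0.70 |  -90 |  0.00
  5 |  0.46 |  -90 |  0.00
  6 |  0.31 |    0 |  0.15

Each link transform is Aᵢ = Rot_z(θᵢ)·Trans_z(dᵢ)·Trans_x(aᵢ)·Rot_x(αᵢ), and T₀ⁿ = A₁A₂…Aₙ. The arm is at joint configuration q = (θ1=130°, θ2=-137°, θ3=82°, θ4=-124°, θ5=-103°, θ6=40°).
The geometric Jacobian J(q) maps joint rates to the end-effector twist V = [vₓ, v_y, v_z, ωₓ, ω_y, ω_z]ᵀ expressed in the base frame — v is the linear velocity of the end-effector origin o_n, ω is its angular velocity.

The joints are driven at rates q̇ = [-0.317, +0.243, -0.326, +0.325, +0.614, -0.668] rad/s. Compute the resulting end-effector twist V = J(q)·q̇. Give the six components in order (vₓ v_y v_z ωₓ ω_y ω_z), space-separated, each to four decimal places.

o_n = [-0.8314, -1.0523, 0.8155]
J₁: ẑ×o_n = [1.0523, -0.8314, 0.0000], ω = ẑ
J2: z=[-0.7660, -0.6428, 0.0000] o=[-0.4242, 0.5056, 0.3600] → [-0.2928, 0.3489, 0.9317, -0.7660, -0.6428, 0.0000]
J3: z=[-0.7660, -0.6428, 0.0000] o=[-0.3325, 0.0384, 0.7487] → [-0.0429, 0.0511, 0.5148, -0.7660, -0.6428, 0.0000]
J4: z=[-0.7660, -0.6428, 0.0000] o=[-0.7302, -0.0632, 1.0027] → [0.1203, -0.1434, 0.6926, -0.7660, -0.6428, 0.0000]
J5: z=[-0.0112, 0.0134, 0.9998] o=[-0.2803, -0.5994, 1.0149] → [0.4502, -0.5533, 0.0124, -0.0112, 0.0134, 0.9998]
J6: z=[0.4539, -0.8909, 0.0170] o=[-0.6902, -0.8082, 1.0131] → [0.1802, 0.0873, -0.2367, 0.4539, -0.8909, 0.0170]
V = J·q̇ = [-0.1956, -0.1129, 0.4494, -0.4955, 0.4478, 0.2855]

-0.1956 -0.1129 0.4494 -0.4955 0.4478 0.2855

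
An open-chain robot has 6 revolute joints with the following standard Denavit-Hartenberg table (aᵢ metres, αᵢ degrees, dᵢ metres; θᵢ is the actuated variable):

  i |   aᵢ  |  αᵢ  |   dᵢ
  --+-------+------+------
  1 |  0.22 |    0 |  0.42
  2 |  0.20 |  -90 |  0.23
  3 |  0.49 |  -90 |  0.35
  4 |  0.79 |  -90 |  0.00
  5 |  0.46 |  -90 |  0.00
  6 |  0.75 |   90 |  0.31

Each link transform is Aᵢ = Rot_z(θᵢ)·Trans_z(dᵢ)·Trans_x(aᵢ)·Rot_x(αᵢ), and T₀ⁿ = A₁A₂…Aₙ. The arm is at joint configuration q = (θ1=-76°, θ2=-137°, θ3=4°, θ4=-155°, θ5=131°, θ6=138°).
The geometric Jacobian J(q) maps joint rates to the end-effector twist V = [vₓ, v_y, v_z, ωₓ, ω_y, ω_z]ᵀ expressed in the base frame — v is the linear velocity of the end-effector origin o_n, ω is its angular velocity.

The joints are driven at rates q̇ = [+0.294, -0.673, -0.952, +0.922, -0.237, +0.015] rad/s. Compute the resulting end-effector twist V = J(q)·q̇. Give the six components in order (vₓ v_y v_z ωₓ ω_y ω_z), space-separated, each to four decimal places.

o_n = [0.0536, -0.4011, 0.3936]
J₁: ẑ×o_n = [0.4011, 0.0536, -0.0000], ω = ẑ
J2: z=[0.0000, 0.0000, 1.0000] o=[0.0532, -0.2135, 0.4200] → [0.1877, 0.0004, -0.0000, 0.0000, 0.0000, 1.0000]
J3: z=[-0.5446, -0.8387, 0.0000] o=[-0.1145, -0.1045, 0.6500] → [0.2150, -0.1396, 0.3025, -0.5446, -0.8387, 0.0000]
J4: z=[0.0585, -0.0380, -0.9976] o=[-0.7151, -0.1318, 0.6158] → [-0.2602, -0.7538, 0.0135, 0.0585, -0.0380, -0.9976]
J5: z=[-0.8472, -0.5305, -0.0295] o=[-0.2979, -0.8009, 0.6658] → [0.1561, -0.2409, -0.1522, -0.8472, -0.5305, -0.0295]
J6: z=[-0.3602, 0.6142, -0.7022] o=[-0.4776, -0.5321, 0.9930] → [-0.2762, -0.5889, -0.3734, -0.3602, 0.6142, -0.7022]
V = J·q̇ = [-0.4941, -0.4984, -0.2452, 0.7678, 0.8983, -1.3023]

-0.4941 -0.4984 -0.2452 0.7678 0.8983 -1.3023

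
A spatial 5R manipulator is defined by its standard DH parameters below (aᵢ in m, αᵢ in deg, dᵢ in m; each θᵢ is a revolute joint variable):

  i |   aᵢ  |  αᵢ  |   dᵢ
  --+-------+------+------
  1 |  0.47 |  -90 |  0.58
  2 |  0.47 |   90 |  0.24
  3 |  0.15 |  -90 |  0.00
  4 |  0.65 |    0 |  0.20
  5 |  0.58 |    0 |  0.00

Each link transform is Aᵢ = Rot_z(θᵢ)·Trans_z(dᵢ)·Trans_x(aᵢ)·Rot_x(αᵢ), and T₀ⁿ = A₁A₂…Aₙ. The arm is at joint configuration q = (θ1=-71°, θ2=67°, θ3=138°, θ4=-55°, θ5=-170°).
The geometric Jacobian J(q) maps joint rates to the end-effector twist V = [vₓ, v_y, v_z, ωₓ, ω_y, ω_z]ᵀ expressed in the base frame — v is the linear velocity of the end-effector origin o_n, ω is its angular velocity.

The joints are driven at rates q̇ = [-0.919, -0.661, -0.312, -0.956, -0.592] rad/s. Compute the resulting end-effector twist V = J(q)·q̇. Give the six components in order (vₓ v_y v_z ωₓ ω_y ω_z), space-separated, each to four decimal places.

o_n = [0.3795, -0.5898, 0.3954]
J₁: ẑ×o_n = [0.5898, 0.3795, -0.0000], ω = ẑ
J2: z=[0.9455, 0.3256, 0.0000] o=[0.1530, -0.4444, 0.5800] → [-0.0601, 0.1745, -0.2112, 0.9455, 0.3256, 0.0000]
J3: z=[0.2997, -0.8704, 0.3907] o=[0.4397, -0.5399, 0.1474] → [-0.1964, -0.0979, -0.0674, 0.2997, -0.8704, 0.3907]
J4: z=[-0.7878, 0.0053, 0.6159] o=[0.5205, -0.4660, 0.2500] → [0.0770, 0.0278, 0.0983, -0.7878, 0.0053, 0.6159]
J5: z=[-0.7878, 0.0053, 0.6159] o=[0.7231, -0.7448, 0.8362] → [-0.0978, -0.5589, -0.1203, -0.7878, 0.0053, 0.6159]
V = J·q̇ = [-0.4568, -0.1292, 0.1379, 0.5010, 0.0482, -1.9944]

-0.4568 -0.1292 0.1379 0.5010 0.0482 -1.9944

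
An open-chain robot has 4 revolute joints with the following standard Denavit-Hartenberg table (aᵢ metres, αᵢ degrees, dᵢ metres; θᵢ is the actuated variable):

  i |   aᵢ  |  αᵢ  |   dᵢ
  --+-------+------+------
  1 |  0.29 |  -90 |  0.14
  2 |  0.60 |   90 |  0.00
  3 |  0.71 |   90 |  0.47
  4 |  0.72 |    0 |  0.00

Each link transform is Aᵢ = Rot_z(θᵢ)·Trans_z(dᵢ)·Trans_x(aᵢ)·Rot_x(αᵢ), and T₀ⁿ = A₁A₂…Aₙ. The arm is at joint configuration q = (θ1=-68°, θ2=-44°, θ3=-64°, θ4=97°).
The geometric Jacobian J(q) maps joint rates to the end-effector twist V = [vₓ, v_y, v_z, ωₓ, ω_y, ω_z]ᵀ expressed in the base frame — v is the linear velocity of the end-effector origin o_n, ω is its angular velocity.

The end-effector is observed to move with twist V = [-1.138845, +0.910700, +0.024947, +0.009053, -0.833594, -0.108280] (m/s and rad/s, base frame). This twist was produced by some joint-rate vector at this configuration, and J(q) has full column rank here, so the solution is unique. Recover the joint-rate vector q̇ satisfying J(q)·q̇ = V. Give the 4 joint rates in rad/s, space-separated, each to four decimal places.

-0.5090 -0.7120 -0.2510 -0.9310

o_n = [-0.4830, -0.2975, 1.5984]
J₁: ẑ×o_n = [0.2975, -0.4830, 0.0000], ω = ẑ
J2: z=[0.9272, 0.3746, 0.0000] o=[0.1086, -0.2689, 0.1400] → [0.5463, -1.3522, 0.1951, 0.9272, 0.3746, 0.0000]
J3: z=[-0.2602, 0.6441, 0.7193] o=[0.2703, -0.6691, 0.5568] → [0.4036, -0.2708, 0.3885, -0.2602, 0.6441, 0.7193]
J4: z=[-0.6486, 0.4352, -0.6244] o=[-0.3598, -0.8130, 1.1111] → [0.5340, 0.3930, -0.2807, -0.6486, 0.4352, -0.6244]
q̇ = J⁺·V = [-0.5090, -0.7120, -0.2510, -0.9310]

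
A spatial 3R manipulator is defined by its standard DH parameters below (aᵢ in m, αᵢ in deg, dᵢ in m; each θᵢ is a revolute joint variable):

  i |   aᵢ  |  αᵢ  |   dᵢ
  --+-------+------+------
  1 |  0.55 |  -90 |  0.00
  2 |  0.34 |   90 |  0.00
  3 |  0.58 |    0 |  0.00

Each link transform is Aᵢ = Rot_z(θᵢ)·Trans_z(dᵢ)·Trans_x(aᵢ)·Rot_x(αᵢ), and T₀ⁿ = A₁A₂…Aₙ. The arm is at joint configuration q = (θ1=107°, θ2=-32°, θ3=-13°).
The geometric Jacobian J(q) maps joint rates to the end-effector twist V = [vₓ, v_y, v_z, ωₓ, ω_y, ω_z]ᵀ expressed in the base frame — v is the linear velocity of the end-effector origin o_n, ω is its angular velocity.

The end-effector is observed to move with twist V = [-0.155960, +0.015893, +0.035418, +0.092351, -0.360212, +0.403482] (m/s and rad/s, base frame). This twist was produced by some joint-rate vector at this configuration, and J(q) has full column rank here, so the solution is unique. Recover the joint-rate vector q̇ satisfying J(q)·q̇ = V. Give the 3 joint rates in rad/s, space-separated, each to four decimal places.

-0.1910 0.0170 0.7010

o_n = [-0.2605, 1.2982, 0.4796]
J₁: ẑ×o_n = [-1.2982, -0.2605, 0.0000], ω = ẑ
J2: z=[-0.9563, -0.2924, 0.0000] o=[-0.1608, 0.5260, 0.0000] → [-0.1402, 0.4587, -0.7676, -0.9563, -0.2924, 0.0000]
J3: z=[0.1549, -0.5068, 0.8480] o=[-0.2451, 0.8017, 0.1802] → [-0.5728, -0.0594, 0.0691, 0.1549, -0.5068, 0.8480]
q̇ = J⁺·V = [-0.1910, 0.0170, 0.7010]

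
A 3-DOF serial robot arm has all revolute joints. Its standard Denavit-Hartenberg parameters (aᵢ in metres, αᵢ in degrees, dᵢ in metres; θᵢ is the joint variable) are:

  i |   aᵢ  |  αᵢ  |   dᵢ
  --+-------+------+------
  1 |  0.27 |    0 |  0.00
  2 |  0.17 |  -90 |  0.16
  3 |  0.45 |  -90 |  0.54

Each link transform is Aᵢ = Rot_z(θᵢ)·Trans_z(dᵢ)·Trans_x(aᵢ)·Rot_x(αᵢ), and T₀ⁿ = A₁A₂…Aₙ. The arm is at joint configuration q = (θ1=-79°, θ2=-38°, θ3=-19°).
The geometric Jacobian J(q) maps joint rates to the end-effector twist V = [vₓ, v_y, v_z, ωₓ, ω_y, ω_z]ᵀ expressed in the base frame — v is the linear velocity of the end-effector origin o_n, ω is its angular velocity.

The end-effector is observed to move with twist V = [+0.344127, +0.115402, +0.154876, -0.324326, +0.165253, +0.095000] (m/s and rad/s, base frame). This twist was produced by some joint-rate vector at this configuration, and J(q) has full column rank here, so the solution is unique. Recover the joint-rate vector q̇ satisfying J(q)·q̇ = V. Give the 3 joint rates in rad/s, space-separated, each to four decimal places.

o_n = [0.2623, -1.0408, 0.3065]
J₁: ẑ×o_n = [1.0408, 0.2623, -0.0000], ω = ẑ
J2: z=[0.0000, 0.0000, 1.0000] o=[0.0515, -0.2650, 0.0000] → [0.7757, 0.2108, -0.0000, 0.0000, 0.0000, 1.0000]
J3: z=[0.8910, -0.4540, 0.0000] o=[-0.0257, -0.4165, 0.1600] → [-0.0665, -0.1305, -0.4255, 0.8910, -0.4540, 0.0000]
q̇ = J⁺·V = [0.9290, -0.8340, -0.3640]

0.9290 -0.8340 -0.3640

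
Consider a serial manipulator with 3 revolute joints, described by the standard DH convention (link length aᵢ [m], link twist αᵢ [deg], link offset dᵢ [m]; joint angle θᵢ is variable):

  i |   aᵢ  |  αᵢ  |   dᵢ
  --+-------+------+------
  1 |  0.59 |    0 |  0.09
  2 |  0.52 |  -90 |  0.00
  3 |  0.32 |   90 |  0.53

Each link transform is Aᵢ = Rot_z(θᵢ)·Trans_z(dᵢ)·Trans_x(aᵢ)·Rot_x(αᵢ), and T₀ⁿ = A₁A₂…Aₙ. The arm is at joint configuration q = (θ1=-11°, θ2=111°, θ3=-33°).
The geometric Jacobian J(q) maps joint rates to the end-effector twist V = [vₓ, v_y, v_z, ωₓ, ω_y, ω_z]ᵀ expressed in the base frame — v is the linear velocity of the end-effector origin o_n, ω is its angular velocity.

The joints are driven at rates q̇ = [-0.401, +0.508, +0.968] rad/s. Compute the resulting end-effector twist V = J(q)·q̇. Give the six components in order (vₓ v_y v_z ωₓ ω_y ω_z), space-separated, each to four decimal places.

o_n = [-0.0797, 0.5718, 0.2643]
J₁: ẑ×o_n = [-0.5718, -0.0797, 0.0000], ω = ẑ
J2: z=[0.0000, 0.0000, 1.0000] o=[0.5792, -0.1126, 0.0900] → [-0.6844, -0.6588, 0.0000, 0.0000, 0.0000, 1.0000]
J3: z=[-0.9848, -0.1736, 0.0000] o=[0.4889, 0.3995, 0.0900] → [-0.0303, 0.1716, -0.2684, -0.9848, -0.1736, 0.0000]
V = J·q̇ = [-0.1477, -0.1366, -0.2598, -0.9533, -0.1681, 0.1070]

-0.1477 -0.1366 -0.2598 -0.9533 -0.1681 0.1070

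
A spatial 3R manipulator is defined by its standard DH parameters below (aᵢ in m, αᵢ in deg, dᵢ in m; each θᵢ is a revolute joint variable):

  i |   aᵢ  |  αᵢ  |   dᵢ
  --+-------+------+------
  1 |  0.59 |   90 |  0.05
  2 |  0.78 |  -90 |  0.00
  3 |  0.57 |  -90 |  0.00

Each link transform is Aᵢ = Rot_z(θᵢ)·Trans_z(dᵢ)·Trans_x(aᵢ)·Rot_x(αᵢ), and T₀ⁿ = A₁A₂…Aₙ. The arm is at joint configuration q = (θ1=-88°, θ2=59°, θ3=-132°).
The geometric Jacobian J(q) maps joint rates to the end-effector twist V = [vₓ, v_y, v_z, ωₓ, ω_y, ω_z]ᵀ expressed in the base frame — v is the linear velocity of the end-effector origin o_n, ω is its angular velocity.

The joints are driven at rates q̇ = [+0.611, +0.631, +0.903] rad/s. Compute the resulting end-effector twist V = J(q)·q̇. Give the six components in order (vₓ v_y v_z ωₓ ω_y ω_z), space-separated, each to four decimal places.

o_n = [-0.3956, -0.8096, 0.3917]
J₁: ẑ×o_n = [0.8096, -0.3956, 0.0000], ω = ẑ
J2: z=[-0.9994, -0.0349, 0.0000] o=[0.0206, -0.5896, 0.0500] → [-0.0119, 0.3415, 0.2053, -0.9994, -0.0349, 0.0000]
J3: z=[-0.0299, 0.8566, 0.5150] o=[0.0346, -0.9911, 0.7186] → [-0.3736, -0.2313, 0.3631, -0.0299, 0.8566, 0.5150]
V = J·q̇ = [0.1498, -0.2351, 0.4574, -0.6576, 0.7515, 1.0761]

0.1498 -0.2351 0.4574 -0.6576 0.7515 1.0761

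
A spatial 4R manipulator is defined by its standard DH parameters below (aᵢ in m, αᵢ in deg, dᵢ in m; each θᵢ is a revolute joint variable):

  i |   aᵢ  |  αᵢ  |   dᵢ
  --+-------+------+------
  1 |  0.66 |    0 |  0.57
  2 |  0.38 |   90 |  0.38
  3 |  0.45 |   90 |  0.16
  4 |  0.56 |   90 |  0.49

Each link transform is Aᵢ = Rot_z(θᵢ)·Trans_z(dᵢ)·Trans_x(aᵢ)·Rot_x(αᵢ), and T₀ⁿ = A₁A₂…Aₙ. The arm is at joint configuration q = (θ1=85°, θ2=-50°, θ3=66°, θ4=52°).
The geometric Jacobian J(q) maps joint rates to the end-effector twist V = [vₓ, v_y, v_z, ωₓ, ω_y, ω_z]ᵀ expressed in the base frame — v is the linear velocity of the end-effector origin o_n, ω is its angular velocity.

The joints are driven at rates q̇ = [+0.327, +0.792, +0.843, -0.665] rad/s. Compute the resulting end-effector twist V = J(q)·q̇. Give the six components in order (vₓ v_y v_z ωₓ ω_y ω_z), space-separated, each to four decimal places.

-0.8000 1.4613 0.9180 -0.0141 -1.0390 1.3895

o_n = [1.3452, 0.8251, 1.4768]
J₁: ẑ×o_n = [-0.8251, 1.3452, 0.0000], ω = ẑ
J2: z=[0.0000, 0.0000, 1.0000] o=[0.0575, 0.6575, 0.5700] → [-0.1676, 1.2876, 0.0000, 0.0000, 0.0000, 1.0000]
J3: z=[0.5736, -0.8192, 0.0000] o=[0.3688, 0.8754, 0.9500] → [-0.4315, -0.3021, 0.7709, 0.5736, -0.8192, 0.0000]
J4: z=[0.7483, 0.5240, -0.4067] o=[0.6105, 0.8494, 1.3611] → [0.0507, -0.3854, -0.4031, 0.7483, 0.5240, -0.4067]
V = J·q̇ = [-0.8000, 1.4613, 0.9180, -0.0141, -1.0390, 1.3895]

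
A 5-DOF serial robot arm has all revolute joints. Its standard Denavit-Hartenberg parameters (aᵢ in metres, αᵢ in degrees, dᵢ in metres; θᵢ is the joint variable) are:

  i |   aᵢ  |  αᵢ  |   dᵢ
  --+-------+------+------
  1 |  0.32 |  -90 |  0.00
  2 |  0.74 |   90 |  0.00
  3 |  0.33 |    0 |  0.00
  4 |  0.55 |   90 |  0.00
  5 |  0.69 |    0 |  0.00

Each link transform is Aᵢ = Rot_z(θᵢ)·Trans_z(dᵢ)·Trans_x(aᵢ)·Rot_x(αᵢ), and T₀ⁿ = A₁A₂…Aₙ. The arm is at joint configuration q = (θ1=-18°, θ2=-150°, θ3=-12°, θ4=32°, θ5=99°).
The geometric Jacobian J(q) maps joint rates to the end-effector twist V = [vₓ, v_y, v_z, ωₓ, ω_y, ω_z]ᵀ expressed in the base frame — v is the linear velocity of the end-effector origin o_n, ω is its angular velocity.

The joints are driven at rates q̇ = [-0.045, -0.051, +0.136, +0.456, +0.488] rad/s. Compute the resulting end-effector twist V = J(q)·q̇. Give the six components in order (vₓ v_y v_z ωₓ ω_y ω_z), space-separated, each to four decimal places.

0.4173 0.1111 -0.2334 -0.5764 -0.3485 -0.4742

o_n = [-1.2117, 0.4805, 0.1489]
J₁: ẑ×o_n = [-0.4805, -1.2117, 0.0000], ω = ẑ
J2: z=[0.3090, 0.9511, 0.0000] o=[0.3043, -0.0989, 0.0000] → [0.1416, -0.0460, 1.6209, 0.3090, 0.9511, 0.0000]
J3: z=[-0.4755, 0.1545, -0.8660] o=[-0.3052, 0.0992, 0.3700] → [0.2961, 0.6800, -0.0413, -0.4755, 0.1545, -0.8660]
J4: z=[-0.4755, 0.1545, -0.8660] o=[-0.5922, 0.1203, 0.5314] → [0.2529, 0.3546, -0.0756, -0.4755, 0.1545, -0.8660]
J5: z=[-0.5721, -0.8022, 0.1710] o=[-0.9598, 0.4375, 0.7898] → [0.5068, -0.4097, -0.2267, -0.5721, -0.8022, 0.1710]
V = J·q̇ = [0.4173, 0.1111, -0.2334, -0.5764, -0.3485, -0.4742]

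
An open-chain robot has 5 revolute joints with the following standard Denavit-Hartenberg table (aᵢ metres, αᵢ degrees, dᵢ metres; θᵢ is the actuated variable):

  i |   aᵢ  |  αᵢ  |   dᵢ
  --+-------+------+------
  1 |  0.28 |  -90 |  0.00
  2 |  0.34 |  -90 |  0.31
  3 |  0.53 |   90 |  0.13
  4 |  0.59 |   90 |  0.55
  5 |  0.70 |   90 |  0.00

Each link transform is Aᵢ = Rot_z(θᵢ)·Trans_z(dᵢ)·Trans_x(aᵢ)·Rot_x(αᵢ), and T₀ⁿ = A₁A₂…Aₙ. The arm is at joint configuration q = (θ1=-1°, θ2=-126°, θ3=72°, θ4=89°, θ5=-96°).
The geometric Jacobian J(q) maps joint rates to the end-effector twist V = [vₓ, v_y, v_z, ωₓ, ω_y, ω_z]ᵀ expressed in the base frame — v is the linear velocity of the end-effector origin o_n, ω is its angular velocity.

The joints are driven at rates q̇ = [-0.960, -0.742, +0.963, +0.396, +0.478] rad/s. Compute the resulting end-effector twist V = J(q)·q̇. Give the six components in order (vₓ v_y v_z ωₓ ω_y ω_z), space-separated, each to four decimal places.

-0.1043 -0.4102 -0.0856 0.4453 -1.0821 0.0253

o_n = [0.5828, -0.2580, 0.6775]
J₁: ẑ×o_n = [0.2580, 0.5828, -0.0000], ω = ẑ
J2: z=[0.0175, 0.9998, 0.0000] o=[0.2800, -0.0049, 0.0000] → [0.6774, -0.0118, -0.3072, 0.0175, 0.9998, 0.0000]
J3: z=[0.8089, -0.0141, 0.5878] o=[0.0856, 0.3086, 0.2751] → [0.3273, -0.0333, -0.4513, 0.8089, -0.0141, 0.5878]
J4: z=[-0.5535, 0.3187, 0.7694] o=[0.0857, -0.1956, 0.4840] → [0.1097, 0.4896, -0.1239, -0.5535, 0.3187, 0.7694]
J5: z=[-0.2123, -0.9474, 0.2397] o=[0.2563, -0.0384, 1.2565] → [0.6011, -0.0447, 0.3559, -0.2123, -0.9474, 0.2397]
V = J·q̇ = [-0.1043, -0.4102, -0.0856, 0.4453, -1.0821, 0.0253]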